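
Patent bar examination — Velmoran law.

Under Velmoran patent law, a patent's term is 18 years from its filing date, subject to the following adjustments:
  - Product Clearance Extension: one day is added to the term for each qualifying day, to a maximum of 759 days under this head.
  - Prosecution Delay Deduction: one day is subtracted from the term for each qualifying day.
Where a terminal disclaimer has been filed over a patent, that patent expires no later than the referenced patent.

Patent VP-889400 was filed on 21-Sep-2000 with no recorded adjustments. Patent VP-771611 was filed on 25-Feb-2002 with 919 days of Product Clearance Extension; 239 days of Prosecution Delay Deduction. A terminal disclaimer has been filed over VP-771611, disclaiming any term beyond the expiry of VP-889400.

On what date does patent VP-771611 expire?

September 21, 2018

Natural term of VP-771611:
  Base: filing + 18 years → 25 February 2020.
  Product Clearance Extension: 919 days claimed exceeds the 759-day cap, so +759 days → 25 March 2022.
  Prosecution Delay Deduction: −239 days → 29 July 2021.
Expiry of referenced patent VP-889400:
  Base: filing + 18 years → 21 September 2018.
Terminal disclaimer: VP-771611 expires on the earlier of 29 July 2021 and 21 September 2018.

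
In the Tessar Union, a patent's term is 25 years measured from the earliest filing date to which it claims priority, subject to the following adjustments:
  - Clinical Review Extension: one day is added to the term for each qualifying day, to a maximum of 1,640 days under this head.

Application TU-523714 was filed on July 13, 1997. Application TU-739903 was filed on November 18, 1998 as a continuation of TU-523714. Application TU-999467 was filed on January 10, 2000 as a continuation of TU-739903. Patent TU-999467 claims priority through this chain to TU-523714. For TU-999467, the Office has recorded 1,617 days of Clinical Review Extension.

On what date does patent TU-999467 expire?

December 16, 2026

Earliest priority filing: 13 July 1997.
Base term: 13 July 1997 + 25 years → 13 July 2022.
Clinical Review Extension: 1617 days (within the 1640-day cap) → +1617 days → 16 December 2026.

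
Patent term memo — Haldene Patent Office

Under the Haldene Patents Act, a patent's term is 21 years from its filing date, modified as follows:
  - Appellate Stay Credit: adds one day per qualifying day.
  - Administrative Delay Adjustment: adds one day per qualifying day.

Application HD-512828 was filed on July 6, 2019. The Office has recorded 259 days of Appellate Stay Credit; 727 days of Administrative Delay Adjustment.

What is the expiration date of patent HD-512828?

Base term: filing date + 21 years → 6 July 2040.
Appellate Stay Credit: +259 days → 22 March 2041.
Administrative Delay Adjustment: +727 days → 19 March 2043.

2043-03-19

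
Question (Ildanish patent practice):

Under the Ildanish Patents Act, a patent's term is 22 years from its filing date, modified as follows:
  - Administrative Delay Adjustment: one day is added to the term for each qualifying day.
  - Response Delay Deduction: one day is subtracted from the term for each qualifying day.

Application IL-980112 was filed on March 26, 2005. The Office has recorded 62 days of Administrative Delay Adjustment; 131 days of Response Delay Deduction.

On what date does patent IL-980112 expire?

Base term: filing date + 22 years → 26 March 2027.
Administrative Delay Adjustment: +62 days → 27 May 2027.
Response Delay Deduction: −131 days → 16 January 2027.

2027-01-16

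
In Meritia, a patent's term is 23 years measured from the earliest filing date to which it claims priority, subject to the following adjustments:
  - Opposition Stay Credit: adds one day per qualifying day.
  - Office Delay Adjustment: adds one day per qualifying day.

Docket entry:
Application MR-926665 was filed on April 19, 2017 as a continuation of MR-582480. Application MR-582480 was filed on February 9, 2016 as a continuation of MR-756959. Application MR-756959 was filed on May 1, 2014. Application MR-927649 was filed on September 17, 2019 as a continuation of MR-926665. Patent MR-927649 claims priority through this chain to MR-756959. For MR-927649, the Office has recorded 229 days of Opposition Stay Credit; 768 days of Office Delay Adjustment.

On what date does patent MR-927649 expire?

Earliest priority filing: 1 May 2014.
Base term: 1 May 2014 + 23 years → 1 May 2037.
Opposition Stay Credit: +229 days → 16 December 2037.
Office Delay Adjustment: +768 days → 23 January 2040.

2040-01-23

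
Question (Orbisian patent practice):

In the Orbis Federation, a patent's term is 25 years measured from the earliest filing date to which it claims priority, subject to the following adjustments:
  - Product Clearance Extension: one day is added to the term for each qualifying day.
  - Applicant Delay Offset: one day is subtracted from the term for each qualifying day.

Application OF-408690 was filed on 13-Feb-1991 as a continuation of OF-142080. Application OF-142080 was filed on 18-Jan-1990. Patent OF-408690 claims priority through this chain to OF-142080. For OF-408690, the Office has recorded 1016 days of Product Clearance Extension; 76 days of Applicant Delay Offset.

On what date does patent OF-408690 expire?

August 15, 2017

Earliest priority filing: 18 January 1990.
Base term: 18 January 1990 + 25 years → 18 January 2015.
Product Clearance Extension: +1016 days → 30 October 2017.
Applicant Delay Offset: −76 days → 15 August 2017.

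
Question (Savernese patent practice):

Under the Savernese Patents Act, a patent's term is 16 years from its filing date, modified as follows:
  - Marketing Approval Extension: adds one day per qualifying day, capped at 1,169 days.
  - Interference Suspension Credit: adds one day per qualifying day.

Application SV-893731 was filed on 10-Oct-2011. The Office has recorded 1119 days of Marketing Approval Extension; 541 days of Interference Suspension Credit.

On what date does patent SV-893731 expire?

Base term: filing date + 16 years → 10 October 2027.
Marketing Approval Extension: 1119 days (within the 1169-day cap) → +1119 days → 2 November 2030.
Interference Suspension Credit: +541 days → 26 April 2032.

2032-04-26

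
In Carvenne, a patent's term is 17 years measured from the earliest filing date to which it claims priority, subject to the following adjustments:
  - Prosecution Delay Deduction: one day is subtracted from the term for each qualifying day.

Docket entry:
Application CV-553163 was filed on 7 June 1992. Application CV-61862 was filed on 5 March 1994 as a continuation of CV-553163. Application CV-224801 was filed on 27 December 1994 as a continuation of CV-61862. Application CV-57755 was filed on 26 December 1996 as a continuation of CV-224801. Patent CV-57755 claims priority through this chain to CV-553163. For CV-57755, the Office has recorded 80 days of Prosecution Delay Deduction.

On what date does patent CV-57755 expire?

Earliest priority filing: 7 June 1992.
Base term: 7 June 1992 + 17 years → 7 June 2009.
Prosecution Delay Deduction: −80 days → 19 March 2009.

March 19, 2009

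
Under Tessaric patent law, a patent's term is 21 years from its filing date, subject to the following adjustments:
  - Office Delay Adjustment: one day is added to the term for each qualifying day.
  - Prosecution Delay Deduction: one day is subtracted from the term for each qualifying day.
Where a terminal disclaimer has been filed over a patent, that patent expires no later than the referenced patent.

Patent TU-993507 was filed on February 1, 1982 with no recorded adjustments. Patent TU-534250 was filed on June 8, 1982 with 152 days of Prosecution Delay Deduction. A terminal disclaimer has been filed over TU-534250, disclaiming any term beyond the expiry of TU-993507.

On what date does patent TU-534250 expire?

Natural term of TU-534250:
  Base: filing + 21 years → 8 June 2003.
  Prosecution Delay Deduction: −152 days → 7 January 2003.
Expiry of referenced patent TU-993507:
  Base: filing + 21 years → 1 February 2003.
Terminal disclaimer: TU-534250 expires on the earlier of 7 January 2003 and 1 February 2003.

January 7, 2003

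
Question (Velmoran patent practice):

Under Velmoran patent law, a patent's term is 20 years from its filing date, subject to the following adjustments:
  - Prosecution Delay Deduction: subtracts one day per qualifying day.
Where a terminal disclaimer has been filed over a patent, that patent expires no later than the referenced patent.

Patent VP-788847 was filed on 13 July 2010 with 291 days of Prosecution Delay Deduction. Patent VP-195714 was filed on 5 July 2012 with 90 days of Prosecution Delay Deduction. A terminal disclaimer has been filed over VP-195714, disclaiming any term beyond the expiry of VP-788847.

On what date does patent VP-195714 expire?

September 25, 2029

Natural term of VP-195714:
  Base: filing + 20 years → 5 July 2032.
  Prosecution Delay Deduction: −90 days → 6 April 2032.
Expiry of referenced patent VP-788847:
  Base: filing + 20 years → 13 July 2030.
  Prosecution Delay Deduction: −291 days → 25 September 2029.
Terminal disclaimer: VP-195714 expires on the earlier of 6 April 2032 and 25 September 2029.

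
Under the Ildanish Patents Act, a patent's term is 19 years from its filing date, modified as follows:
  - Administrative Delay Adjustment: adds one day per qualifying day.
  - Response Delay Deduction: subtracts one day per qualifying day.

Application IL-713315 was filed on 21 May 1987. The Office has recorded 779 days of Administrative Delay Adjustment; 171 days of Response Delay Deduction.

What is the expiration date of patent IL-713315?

2008-01-19

Base term: filing date + 19 years → 21 May 2006.
Administrative Delay Adjustment: +779 days → 8 July 2008.
Response Delay Deduction: −171 days → 19 January 2008.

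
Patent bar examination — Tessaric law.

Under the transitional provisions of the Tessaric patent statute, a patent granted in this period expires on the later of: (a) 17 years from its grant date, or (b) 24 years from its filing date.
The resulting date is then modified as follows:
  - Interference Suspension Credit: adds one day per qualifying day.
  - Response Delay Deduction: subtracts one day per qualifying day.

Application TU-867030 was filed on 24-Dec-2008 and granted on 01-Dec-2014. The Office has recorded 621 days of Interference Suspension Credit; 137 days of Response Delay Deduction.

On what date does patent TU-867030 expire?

(a) grant + 17 years → 1 December 2031.
(b) filing + 24 years → 24 December 2032.
Later of the two: 24 December 2032.
Interference Suspension Credit: +621 days → 6 September 2034.
Response Delay Deduction: −137 days → 22 April 2034.

April 22, 2034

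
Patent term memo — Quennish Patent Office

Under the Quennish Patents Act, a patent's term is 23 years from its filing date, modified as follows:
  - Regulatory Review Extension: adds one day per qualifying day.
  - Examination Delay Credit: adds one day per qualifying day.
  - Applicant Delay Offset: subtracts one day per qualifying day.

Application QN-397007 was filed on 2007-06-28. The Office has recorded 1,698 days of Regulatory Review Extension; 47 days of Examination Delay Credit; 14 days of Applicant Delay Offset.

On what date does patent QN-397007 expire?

Base term: filing date + 23 years → 28 June 2030.
Regulatory Review Extension: +1698 days → 20 February 2035.
Examination Delay Credit: +47 days → 8 April 2035.
Applicant Delay Offset: −14 days → 25 March 2035.

2035-03-25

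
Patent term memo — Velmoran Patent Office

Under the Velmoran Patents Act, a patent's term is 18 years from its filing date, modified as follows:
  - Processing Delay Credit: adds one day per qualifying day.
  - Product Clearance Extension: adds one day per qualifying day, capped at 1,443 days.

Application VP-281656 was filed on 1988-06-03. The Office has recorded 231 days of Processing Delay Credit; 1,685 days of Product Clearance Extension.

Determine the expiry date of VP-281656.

2011-01-02

Base term: filing date + 18 years → 3 June 2006.
Processing Delay Credit: +231 days → 20 January 2007.
Product Clearance Extension: 1685 days claimed exceeds the 1443-day cap, so +1443 days → 2 January 2011.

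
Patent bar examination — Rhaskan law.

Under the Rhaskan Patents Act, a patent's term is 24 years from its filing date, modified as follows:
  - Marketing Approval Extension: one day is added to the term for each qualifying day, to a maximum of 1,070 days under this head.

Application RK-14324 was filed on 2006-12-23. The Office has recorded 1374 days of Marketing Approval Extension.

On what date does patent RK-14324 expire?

November 27, 2033

Base term: filing date + 24 years → 23 December 2030.
Marketing Approval Extension: 1374 days claimed exceeds the 1070-day cap, so +1070 days → 27 November 2033.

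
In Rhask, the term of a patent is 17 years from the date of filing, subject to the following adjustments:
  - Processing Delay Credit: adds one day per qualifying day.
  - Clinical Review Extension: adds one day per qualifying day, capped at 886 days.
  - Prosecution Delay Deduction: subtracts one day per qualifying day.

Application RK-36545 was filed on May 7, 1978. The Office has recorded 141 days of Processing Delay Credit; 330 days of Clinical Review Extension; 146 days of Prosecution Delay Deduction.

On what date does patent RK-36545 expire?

Base term: filing date + 17 years → 7 May 1995.
Processing Delay Credit: +141 days → 25 September 1995.
Clinical Review Extension: 330 days (within the 886-day cap) → +330 days → 20 August 1996.
Prosecution Delay Deduction: −146 days → 27 March 1996.

1996-03-27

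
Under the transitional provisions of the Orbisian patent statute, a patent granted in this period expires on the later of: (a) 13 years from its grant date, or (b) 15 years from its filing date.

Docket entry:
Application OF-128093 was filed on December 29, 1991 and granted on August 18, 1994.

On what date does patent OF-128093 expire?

(a) grant + 13 years → 18 August 2007.
(b) filing + 15 years → 29 December 2006.
Later of the two: 18 August 2007.

August 18, 2007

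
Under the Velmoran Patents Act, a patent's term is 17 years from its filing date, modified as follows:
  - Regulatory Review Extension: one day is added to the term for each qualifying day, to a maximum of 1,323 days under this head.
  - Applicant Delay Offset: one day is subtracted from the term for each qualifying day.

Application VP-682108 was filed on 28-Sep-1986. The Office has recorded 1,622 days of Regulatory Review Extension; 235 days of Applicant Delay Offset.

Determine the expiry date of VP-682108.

2006-09-20

Base term: filing date + 17 years → 28 September 2003.
Regulatory Review Extension: 1622 days claimed exceeds the 1323-day cap, so +1323 days → 13 May 2007.
Applicant Delay Offset: −235 days → 20 September 2006.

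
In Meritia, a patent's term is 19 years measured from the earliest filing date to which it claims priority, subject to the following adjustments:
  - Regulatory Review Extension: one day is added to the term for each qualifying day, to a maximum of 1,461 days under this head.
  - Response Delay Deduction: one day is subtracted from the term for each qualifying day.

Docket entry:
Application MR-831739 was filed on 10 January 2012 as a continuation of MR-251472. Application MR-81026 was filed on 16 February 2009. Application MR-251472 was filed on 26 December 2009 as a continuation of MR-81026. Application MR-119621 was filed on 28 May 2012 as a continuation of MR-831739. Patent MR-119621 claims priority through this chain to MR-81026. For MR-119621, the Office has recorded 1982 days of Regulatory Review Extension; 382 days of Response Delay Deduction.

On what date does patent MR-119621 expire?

2031-01-30

Earliest priority filing: 16 February 2009.
Base term: 16 February 2009 + 19 years → 16 February 2028.
Regulatory Review Extension: 1982 days claimed exceeds the 1461-day cap, so +1461 days → 16 February 2032.
Response Delay Deduction: −382 days → 30 January 2031.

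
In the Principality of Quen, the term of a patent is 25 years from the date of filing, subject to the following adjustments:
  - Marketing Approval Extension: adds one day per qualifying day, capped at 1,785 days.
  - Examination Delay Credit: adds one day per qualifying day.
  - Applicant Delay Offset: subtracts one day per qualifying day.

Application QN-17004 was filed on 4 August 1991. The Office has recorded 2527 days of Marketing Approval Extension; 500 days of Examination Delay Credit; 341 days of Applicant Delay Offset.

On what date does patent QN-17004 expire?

November 30, 2021

Base term: filing date + 25 years → 4 August 2016.
Marketing Approval Extension: 2527 days claimed exceeds the 1785-day cap, so +1785 days → 24 June 2021.
Examination Delay Credit: +500 days → 6 November 2022.
Applicant Delay Offset: −341 days → 30 November 2021.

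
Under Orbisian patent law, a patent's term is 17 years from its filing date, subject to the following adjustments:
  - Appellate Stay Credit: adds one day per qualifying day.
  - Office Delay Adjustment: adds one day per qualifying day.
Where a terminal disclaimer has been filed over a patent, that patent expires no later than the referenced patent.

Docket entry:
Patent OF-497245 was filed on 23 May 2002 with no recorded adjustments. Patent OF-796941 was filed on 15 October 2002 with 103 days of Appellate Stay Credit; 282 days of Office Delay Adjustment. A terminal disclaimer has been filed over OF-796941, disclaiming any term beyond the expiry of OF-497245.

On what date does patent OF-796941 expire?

Natural term of OF-796941:
  Base: filing + 17 years → 15 October 2019.
  Appellate Stay Credit: +103 days → 26 January 2020.
  Office Delay Adjustment: +282 days → 3 November 2020.
Expiry of referenced patent OF-497245:
  Base: filing + 17 years → 23 May 2019.
Terminal disclaimer: OF-796941 expires on the earlier of 3 November 2020 and 23 May 2019.

May 23, 2019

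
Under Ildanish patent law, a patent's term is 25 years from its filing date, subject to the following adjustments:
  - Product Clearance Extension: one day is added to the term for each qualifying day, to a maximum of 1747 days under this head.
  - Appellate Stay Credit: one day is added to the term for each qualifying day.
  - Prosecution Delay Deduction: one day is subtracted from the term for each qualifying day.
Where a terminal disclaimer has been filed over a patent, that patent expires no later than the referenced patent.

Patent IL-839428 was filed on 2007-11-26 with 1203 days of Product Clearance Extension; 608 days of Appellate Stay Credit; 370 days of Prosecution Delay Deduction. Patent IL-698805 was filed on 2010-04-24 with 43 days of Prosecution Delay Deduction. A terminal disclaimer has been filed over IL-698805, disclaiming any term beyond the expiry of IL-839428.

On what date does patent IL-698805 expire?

March 12, 2035

Natural term of IL-698805:
  Base: filing + 25 years → 24 April 2035.
  Prosecution Delay Deduction: −43 days → 12 March 2035.
Expiry of referenced patent IL-839428:
  Base: filing + 25 years → 26 November 2032.
  Product Clearance Extension: 1203 days (within the 1747-day cap) → +1203 days → 13 March 2036.
  Appellate Stay Credit: +608 days → 11 November 2037.
  Prosecution Delay Deduction: −370 days → 6 November 2036.
Terminal disclaimer: IL-698805 expires on the earlier of 12 March 2035 and 6 November 2036.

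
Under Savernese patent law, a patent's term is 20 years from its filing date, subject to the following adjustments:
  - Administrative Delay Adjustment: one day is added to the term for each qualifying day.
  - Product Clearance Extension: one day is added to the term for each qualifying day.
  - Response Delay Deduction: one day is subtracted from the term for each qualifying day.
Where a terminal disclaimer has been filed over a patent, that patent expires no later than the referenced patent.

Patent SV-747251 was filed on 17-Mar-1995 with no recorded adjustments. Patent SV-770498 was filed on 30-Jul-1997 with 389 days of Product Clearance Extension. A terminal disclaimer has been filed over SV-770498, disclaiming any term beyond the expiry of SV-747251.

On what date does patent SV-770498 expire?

Natural term of SV-770498:
  Base: filing + 20 years → 30 July 2017.
  Product Clearance Extension: +389 days → 23 August 2018.
Expiry of referenced patent SV-747251:
  Base: filing + 20 years → 17 March 2015.
Terminal disclaimer: SV-770498 expires on the earlier of 23 August 2018 and 17 March 2015.

2015-03-17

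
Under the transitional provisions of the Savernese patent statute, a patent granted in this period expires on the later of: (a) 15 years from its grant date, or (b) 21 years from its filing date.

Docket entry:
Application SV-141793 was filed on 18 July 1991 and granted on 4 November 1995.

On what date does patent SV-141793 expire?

2012-07-18

(a) grant + 15 years → 4 November 2010.
(b) filing + 21 years → 18 July 2012.
Later of the two: 18 July 2012.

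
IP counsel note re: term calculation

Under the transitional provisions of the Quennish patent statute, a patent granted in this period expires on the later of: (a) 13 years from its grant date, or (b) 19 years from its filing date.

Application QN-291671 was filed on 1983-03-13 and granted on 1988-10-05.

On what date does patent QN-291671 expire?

2002-03-13

(a) grant + 13 years → 5 October 2001.
(b) filing + 19 years → 13 March 2002.
Later of the two: 13 March 2002.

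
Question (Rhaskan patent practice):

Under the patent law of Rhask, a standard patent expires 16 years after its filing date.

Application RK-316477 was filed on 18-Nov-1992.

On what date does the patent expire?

2008-11-18

Filing date + 16 years → 18 November 2008.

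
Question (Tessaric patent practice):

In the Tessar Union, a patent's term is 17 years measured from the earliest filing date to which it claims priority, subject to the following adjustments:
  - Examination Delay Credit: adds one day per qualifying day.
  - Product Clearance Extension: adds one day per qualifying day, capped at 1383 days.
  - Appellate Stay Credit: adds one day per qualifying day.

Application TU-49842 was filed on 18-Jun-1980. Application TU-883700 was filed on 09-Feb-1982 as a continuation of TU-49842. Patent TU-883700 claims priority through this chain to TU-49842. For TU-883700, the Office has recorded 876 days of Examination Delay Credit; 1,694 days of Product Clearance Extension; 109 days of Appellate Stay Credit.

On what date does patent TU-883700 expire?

Earliest priority filing: 18 June 1980.
Base term: 18 June 1980 + 17 years → 18 June 1997.
Examination Delay Credit: +876 days → 11 November 1999.
Product Clearance Extension: 1694 days claimed exceeds the 1383-day cap, so +1383 days → 25 August 2003.
Appellate Stay Credit: +109 days → 12 December 2003.

2003-12-12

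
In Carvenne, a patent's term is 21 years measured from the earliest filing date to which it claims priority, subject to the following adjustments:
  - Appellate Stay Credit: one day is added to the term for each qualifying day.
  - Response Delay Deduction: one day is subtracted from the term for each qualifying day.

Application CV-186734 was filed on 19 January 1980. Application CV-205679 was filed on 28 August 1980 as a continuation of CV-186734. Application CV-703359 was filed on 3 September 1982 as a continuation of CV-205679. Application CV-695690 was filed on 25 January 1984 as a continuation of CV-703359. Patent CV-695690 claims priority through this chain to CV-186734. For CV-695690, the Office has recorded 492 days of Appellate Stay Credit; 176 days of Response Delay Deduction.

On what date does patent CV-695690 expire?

Earliest priority filing: 19 January 1980.
Base term: 19 January 1980 + 21 years → 19 January 2001.
Appellate Stay Credit: +492 days → 26 May 2002.
Response Delay Deduction: −176 days → 1 December 2001.

December 1, 2001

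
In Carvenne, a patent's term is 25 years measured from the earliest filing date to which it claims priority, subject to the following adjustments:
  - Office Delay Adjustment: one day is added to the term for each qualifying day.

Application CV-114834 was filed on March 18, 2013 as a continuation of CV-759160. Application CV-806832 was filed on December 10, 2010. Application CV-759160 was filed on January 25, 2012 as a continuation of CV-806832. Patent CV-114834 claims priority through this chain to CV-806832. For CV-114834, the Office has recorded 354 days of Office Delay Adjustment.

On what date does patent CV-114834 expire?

Earliest priority filing: 10 December 2010.
Base term: 10 December 2010 + 25 years → 10 December 2035.
Office Delay Adjustment: +354 days → 28 November 2036.

November 28, 2036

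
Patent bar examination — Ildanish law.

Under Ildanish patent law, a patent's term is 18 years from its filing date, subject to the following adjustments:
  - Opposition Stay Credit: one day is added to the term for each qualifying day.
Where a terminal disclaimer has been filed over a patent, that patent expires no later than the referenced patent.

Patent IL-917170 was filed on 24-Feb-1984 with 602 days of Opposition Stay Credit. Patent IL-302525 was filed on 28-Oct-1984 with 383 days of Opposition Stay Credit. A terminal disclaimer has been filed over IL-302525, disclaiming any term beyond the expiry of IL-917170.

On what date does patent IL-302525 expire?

Natural term of IL-302525:
  Base: filing + 18 years → 28 October 2002.
  Opposition Stay Credit: +383 days → 15 November 2003.
Expiry of referenced patent IL-917170:
  Base: filing + 18 years → 24 February 2002.
  Opposition Stay Credit: +602 days → 19 October 2003.
Terminal disclaimer: IL-302525 expires on the earlier of 15 November 2003 and 19 October 2003.

October 19, 2003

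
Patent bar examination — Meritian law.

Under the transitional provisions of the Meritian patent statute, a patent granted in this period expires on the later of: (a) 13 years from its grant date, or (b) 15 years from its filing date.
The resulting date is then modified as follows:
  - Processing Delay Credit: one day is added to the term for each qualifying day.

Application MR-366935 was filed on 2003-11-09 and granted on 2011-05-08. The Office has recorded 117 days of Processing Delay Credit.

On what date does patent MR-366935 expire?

(a) grant + 13 years → 8 May 2024.
(b) filing + 15 years → 9 November 2018.
Later of the two: 8 May 2024.
Processing Delay Credit: +117 days → 2 September 2024.

September 2, 2024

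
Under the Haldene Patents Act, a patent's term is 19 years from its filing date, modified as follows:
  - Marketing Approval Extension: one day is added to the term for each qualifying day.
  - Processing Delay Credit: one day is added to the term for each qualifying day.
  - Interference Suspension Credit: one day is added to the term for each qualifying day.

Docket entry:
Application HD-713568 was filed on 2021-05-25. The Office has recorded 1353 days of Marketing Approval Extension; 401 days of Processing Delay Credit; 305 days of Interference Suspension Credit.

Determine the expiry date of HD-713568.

Base term: filing date + 19 years → 25 May 2040.
Marketing Approval Extension: +1353 days → 7 February 2044.
Processing Delay Credit: +401 days → 14 March 2045.
Interference Suspension Credit: +305 days → 13 January 2046.

2046-01-13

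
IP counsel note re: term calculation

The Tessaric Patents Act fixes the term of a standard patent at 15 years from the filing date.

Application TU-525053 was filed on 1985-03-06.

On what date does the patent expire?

March 6, 2000

Filing date + 15 years → 6 March 2000.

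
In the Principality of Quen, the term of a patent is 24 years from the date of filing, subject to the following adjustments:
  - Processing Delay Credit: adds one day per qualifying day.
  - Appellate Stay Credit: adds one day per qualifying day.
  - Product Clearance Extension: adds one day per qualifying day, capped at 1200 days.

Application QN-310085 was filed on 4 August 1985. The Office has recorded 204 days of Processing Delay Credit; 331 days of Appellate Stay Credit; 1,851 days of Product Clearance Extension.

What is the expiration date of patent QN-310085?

Base term: filing date + 24 years → 4 August 2009.
Processing Delay Credit: +204 days → 24 February 2010.
Appellate Stay Credit: +331 days → 21 January 2011.
Product Clearance Extension: 1851 days claimed exceeds the 1200-day cap, so +1200 days → 5 May 2014.

May 5, 2014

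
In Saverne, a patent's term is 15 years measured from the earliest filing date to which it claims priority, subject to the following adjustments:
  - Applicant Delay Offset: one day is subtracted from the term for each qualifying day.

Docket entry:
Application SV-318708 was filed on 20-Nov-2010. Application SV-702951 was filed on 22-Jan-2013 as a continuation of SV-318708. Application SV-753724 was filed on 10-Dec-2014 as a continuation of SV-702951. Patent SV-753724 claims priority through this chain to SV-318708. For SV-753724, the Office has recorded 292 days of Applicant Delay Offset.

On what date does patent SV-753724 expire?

February 1, 2025

Earliest priority filing: 20 November 2010.
Base term: 20 November 2010 + 15 years → 20 November 2025.
Applicant Delay Offset: −292 days → 1 February 2025.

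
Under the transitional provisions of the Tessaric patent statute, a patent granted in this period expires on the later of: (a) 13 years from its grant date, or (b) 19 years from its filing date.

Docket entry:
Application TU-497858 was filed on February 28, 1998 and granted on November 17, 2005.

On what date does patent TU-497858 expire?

2018-11-17

(a) grant + 13 years → 17 November 2018.
(b) filing + 19 years → 28 February 2017.
Later of the two: 17 November 2018.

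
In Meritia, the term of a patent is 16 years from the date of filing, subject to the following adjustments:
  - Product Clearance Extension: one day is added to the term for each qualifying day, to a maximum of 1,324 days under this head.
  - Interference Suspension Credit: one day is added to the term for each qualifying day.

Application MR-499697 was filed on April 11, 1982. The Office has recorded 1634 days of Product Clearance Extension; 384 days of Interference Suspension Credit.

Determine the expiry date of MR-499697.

Base term: filing date + 16 years → 11 April 1998.
Product Clearance Extension: 1634 days claimed exceeds the 1324-day cap, so +1324 days → 25 November 2001.
Interference Suspension Credit: +384 days → 14 December 2002.

December 14, 2002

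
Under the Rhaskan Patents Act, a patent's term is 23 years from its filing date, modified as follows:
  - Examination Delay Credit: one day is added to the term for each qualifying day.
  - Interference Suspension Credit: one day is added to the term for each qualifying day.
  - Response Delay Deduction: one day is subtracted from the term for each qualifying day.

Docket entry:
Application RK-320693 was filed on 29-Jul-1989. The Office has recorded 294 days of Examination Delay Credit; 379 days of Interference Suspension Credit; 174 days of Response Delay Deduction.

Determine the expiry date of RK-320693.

Base term: filing date + 23 years → 29 July 2012.
Examination Delay Credit: +294 days → 19 May 2013.
Interference Suspension Credit: +379 days → 2 June 2014.
Response Delay Deduction: −174 days → 10 December 2013.

December 10, 2013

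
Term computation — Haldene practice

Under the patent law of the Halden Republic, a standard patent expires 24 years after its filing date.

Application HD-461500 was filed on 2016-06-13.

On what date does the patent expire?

Filing date + 24 years → 13 June 2040.

June 13, 2040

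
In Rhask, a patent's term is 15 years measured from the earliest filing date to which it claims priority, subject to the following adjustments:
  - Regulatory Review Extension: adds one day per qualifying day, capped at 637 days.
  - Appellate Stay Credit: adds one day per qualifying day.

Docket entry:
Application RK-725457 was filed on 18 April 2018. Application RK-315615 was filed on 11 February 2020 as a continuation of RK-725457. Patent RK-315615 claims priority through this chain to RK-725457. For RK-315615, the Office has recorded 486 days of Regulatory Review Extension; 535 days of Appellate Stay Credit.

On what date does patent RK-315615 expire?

February 3, 2036

Earliest priority filing: 18 April 2018.
Base term: 18 April 2018 + 15 years → 18 April 2033.
Regulatory Review Extension: 486 days (within the 637-day cap) → +486 days → 17 August 2034.
Appellate Stay Credit: +535 days → 3 February 2036.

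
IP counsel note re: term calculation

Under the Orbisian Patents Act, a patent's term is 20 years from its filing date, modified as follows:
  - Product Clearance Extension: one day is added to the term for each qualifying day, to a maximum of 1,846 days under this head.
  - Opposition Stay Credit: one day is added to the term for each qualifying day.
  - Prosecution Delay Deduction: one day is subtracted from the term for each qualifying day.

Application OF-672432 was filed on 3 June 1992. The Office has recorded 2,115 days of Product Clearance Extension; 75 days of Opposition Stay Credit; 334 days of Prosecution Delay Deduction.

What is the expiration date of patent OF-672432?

Base term: filing date + 20 years → 3 June 2012.
Product Clearance Extension: 2115 days claimed exceeds the 1846-day cap, so +1846 days → 23 June 2017.
Opposition Stay Credit: +75 days → 6 September 2017.
Prosecution Delay Deduction: −334 days → 7 October 2016.

2016-10-07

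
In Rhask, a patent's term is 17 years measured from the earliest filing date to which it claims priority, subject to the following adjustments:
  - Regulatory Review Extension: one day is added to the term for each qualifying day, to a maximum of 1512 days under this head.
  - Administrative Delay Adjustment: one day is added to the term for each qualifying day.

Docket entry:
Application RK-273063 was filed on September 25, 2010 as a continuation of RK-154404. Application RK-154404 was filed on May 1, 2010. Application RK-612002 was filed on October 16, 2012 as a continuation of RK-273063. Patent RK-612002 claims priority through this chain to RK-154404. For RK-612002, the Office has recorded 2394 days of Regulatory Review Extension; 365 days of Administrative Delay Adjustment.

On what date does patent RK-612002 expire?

June 20, 2032

Earliest priority filing: 1 May 2010.
Base term: 1 May 2010 + 17 years → 1 May 2027.
Regulatory Review Extension: 2394 days claimed exceeds the 1512-day cap, so +1512 days → 21 June 2031.
Administrative Delay Adjustment: +365 days → 20 June 2032.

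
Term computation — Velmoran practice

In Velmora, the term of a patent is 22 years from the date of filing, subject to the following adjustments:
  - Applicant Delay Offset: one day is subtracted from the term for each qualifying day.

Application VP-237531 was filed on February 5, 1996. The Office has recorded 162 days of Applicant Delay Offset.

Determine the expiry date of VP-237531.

Base term: filing date + 22 years → 5 February 2018.
Applicant Delay Offset: −162 days → 27 August 2017.

August 27, 2017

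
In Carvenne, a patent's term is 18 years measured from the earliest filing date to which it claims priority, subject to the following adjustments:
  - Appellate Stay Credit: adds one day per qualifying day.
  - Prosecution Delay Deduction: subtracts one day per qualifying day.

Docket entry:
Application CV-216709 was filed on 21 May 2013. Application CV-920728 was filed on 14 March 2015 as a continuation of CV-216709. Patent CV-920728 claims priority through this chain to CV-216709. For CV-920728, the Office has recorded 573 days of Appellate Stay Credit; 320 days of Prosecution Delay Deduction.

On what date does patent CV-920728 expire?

2032-01-29

Earliest priority filing: 21 May 2013.
Base term: 21 May 2013 + 18 years → 21 May 2031.
Appellate Stay Credit: +573 days → 14 December 2032.
Prosecution Delay Deduction: −320 days → 29 January 2032.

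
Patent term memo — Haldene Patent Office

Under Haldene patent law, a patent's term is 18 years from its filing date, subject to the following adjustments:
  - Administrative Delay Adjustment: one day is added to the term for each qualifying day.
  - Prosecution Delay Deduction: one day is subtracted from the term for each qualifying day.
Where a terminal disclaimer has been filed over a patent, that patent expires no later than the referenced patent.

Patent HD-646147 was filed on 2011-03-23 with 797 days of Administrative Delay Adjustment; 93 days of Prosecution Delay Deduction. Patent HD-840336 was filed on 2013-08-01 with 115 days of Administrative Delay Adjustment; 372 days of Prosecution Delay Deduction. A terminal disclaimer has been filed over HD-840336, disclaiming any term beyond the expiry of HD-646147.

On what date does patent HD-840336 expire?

2030-11-17

Natural term of HD-840336:
  Base: filing + 18 years → 1 August 2031.
  Administrative Delay Adjustment: +115 days → 24 November 2031.
  Prosecution Delay Deduction: −372 days → 17 November 2030.
Expiry of referenced patent HD-646147:
  Base: filing + 18 years → 23 March 2029.
  Administrative Delay Adjustment: +797 days → 29 May 2031.
  Prosecution Delay Deduction: −93 days → 25 February 2031.
Terminal disclaimer: HD-840336 expires on the earlier of 17 November 2030 and 25 February 2031.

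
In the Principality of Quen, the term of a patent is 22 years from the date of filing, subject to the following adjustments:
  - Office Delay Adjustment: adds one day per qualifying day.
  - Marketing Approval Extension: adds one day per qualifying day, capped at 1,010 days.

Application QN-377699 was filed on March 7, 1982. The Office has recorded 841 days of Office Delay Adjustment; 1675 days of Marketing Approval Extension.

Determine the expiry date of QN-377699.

April 1, 2009

Base term: filing date + 22 years → 7 March 2004.
Office Delay Adjustment: +841 days → 26 June 2006.
Marketing Approval Extension: 1675 days claimed exceeds the 1010-day cap, so +1010 days → 1 April 2009.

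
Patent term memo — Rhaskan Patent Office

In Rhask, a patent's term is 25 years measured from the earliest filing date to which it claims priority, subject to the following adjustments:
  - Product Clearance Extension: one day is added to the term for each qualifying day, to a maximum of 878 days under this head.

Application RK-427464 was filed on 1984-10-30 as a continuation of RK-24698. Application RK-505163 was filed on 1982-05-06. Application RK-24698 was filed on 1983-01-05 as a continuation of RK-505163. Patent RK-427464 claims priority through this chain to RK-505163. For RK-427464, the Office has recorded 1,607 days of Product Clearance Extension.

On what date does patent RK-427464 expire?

Earliest priority filing: 6 May 1982.
Base term: 6 May 1982 + 25 years → 6 May 2007.
Product Clearance Extension: 1607 days claimed exceeds the 878-day cap, so +878 days → 30 September 2009.

2009-09-30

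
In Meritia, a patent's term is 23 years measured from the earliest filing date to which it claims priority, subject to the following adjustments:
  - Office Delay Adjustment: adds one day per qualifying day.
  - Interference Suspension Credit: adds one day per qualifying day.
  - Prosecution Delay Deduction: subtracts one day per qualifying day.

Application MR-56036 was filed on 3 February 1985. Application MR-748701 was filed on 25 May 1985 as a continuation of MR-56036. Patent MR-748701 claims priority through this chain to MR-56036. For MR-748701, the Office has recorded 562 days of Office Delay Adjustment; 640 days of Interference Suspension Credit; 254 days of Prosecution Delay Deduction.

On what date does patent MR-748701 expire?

September 8, 2010

Earliest priority filing: 3 February 1985.
Base term: 3 February 1985 + 23 years → 3 February 2008.
Office Delay Adjustment: +562 days → 18 August 2009.
Interference Suspension Credit: +640 days → 20 May 2011.
Prosecution Delay Deduction: −254 days → 8 September 2010.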